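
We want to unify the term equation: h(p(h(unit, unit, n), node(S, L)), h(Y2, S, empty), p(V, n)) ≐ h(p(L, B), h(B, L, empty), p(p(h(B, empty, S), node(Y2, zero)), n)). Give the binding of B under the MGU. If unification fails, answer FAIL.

Decompose h/3: p(h(unit, unit, n), node(S, L)) ≐ p(L, B),  h(Y2, S, empty) ≐ h(B, L, empty),  p(V, n) ≐ p(p(h(B, empty, S), node(Y2, zero)), n).
Decompose p/2: h(unit, unit, n) ≐ L,  node(S, L) ≐ B.
Bind L := h(unit, unit, n); substituting into the 2 remaining equations that mention L gives: node(S, h(unit, unit, n)) ≐ B,  h(Y2, S, empty) ≐ h(B, h(unit, unit, n), empty).
Bind B := node(S, h(unit, unit, n)); substituting into the remaining equations gives: h(Y2, S, empty) ≐ h(node(S, h(unit, unit, n)), h(unit, unit, n), empty),  p(V, n) ≐ p(p(h(node(S, h(unit, unit, n)), empty, S), node(Y2, zero)), n).
Decompose h/3: Y2 ≐ node(S, h(unit, unit, n)),  S ≐ h(unit, unit, n),  empty ≐ empty.
Bind Y2 := node(S, h(unit, unit, n)); substituting into the one remaining equation that mentions Y2 gives: p(V, n) ≐ p(p(h(node(S, h(unit, unit, n)), empty, S), node(node(S, h(unit, unit, n)), zero)), n).
Bind S := h(unit, unit, n); substituting into the one remaining equation that mentions S gives: p(V, n) ≐ p(p(h(node(h(unit, unit, n), h(unit, unit, n)), empty, h(unit, unit, n)), node(node(h(unit, unit, n), h(unit, unit, n)), zero)), n). Substituting into the earlier bindings gives B := node(h(unit, unit, n), h(unit, unit, n)), Y2 := node(h(unit, unit, n), h(unit, unit, n)).
Delete trivial equation empty ≐ empty.
Decompose p/2: V ≐ p(h(node(h(unit, unit, n), h(unit, unit, n)), empty, h(unit, unit, n)), node(node(h(unit, unit, n), h(unit, unit, n)), zero)),  n ≐ n.
Bind V := p(h(node(h(unit, unit, n), h(unit, unit, n)), empty, h(unit, unit, n)), node(node(h(unit, unit, n), h(unit, unit, n)), zero)); no other remaining equation mentions V.
Delete trivial equation n ≐ n.
MGU = { L ↦ h(unit, unit, n), B ↦ node(h(unit, unit, n), h(unit, unit, n)), Y2 ↦ node(h(unit, unit, n), h(unit, unit, n)), S ↦ h(unit, unit, n), V ↦ p(h(node(h(unit, unit, n), h(unit, unit, n)), empty, h(unit, unit, n)), node(node(h(unit, unit, n), h(unit, unit, n)), zero)) }, so B ↦ node(h(unit, unit, n), h(unit, unit, n)).

node(h(unit, unit, n), h(unit, unit, n))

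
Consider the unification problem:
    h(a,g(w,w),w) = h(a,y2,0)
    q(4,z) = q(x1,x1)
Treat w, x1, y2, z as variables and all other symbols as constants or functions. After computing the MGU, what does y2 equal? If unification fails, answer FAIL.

g(0,0)

Decompose h/3: a = a,  g(w,w) = y2,  w = 0.
Delete trivial equation a = a.
Bind y2 := g(w,w); no other remaining equation mentions y2.
Bind w := 0; no other remaining equation mentions w. Substituting into the earlier binding gives y2 := g(0,0).
Decompose q/2: 4 = x1,  z = x1.
Bind x1 := 4; substituting into the remaining equation gives: z = 4.
Bind z := 4.
MGU = { y2 ↦ g(0,0), w ↦ 0, x1 ↦ 4, z ↦ 4 }, so y2 ↦ g(0,0).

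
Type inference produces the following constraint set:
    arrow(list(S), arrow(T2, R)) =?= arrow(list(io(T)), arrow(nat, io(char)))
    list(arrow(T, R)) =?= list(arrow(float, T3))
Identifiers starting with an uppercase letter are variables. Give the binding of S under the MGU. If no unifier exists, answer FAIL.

Decompose arrow/2: list(S) =?= list(io(T)),  arrow(T2, R) =?= arrow(nat, io(char)).
Decompose list/1: S =?= io(T).
Bind S := io(T); no other remaining equation mentions S.
Decompose arrow/2: T2 =?= nat,  R =?= io(char).
Bind T2 := nat; no other remaining equation mentions T2.
Bind R := io(char); substituting into the remaining equation gives: list(arrow(T, io(char))) =?= list(arrow(float, T3)).
Decompose list/1: arrow(T, io(char)) =?= arrow(float, T3).
Decompose arrow/2: T =?= float,  io(char) =?= T3.
Bind T := float; no other remaining equation mentions T. Substituting into the earlier binding gives S := io(float).
Bind T3 := io(char).
MGU = { S := io(float), T2 := nat, R := io(char), T := float, T3 := io(char) }, so S := io(float).

io(float)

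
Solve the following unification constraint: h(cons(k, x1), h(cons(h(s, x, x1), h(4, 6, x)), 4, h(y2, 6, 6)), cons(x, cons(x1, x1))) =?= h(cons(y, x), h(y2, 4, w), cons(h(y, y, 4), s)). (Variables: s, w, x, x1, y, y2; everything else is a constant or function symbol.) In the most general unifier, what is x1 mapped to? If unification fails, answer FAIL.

h(k, k, 4)

Decompose h/3: cons(k, x1) =?= cons(y, x),  h(cons(h(s, x, x1), h(4, 6, x)), 4, h(y2, 6, 6)) =?= h(y2, 4, w),  cons(x, cons(x1, x1)) =?= cons(h(y, y, 4), s).
Decompose cons/2: k =?= y,  x1 =?= x.
Bind y := k; substituting into the one remaining equation that mentions y gives: cons(x, cons(x1, x1)) =?= cons(h(k, k, 4), s).
Bind x1 := x; substituting into the remaining equations gives: h(cons(h(s, x, x), h(4, 6, x)), 4, h(y2, 6, 6)) =?= h(y2, 4, w),  cons(x, cons(x, x)) =?= cons(h(k, k, 4), s).
Decompose h/3: cons(h(s, x, x), h(4, 6, x)) =?= y2,  4 =?= 4,  h(y2, 6, 6) =?= w.
Bind y2 := cons(h(s, x, x), h(4, 6, x)); substituting into the one remaining equation that mentions y2 gives: h(cons(h(s, x, x), h(4, 6, x)), 6, 6) =?= w.
Delete trivial equation 4 =?= 4.
Bind w := h(cons(h(s, x, x), h(4, 6, x)), 6, 6); no other remaining equation mentions w.
Decompose cons/2: x =?= h(k, k, 4),  cons(x, x) =?= s.
Bind x := h(k, k, 4); substituting into the remaining equation gives: cons(h(k, k, 4), h(k, k, 4)) =?= s. Substituting into the earlier bindings gives x1 := h(k, k, 4), y2 := cons(h(s, h(k, k, 4), h(k, k, 4)), h(4, 6, h(k, k, 4))), w := h(cons(h(s, h(k, k, 4), h(k, k, 4)), h(4, 6, h(k, k, 4))), 6, 6).
Bind s := cons(h(k, k, 4), h(k, k, 4)). Substituting into the earlier bindings gives y2 := cons(h(cons(h(k, k, 4), h(k, k, 4)), h(k, k, 4), h(k, k, 4)), h(4, 6, h(k, k, 4))), w := h(cons(h(cons(h(k, k, 4), h(k, k, 4)), h(k, k, 4), h(k, k, 4)), h(4, 6, h(k, k, 4))), 6, 6).
MGU = { y -> k, x1 -> h(k, k, 4), y2 -> cons(h(cons(h(k, k, 4), h(k, k, 4)), h(k, k, 4), h(k, k, 4)), h(4, 6, h(k, k, 4))), w -> h(cons(h(cons(h(k, k, 4), h(k, k, 4)), h(k, k, 4), h(k, k, 4)), h(4, 6, h(k, k, 4))), 6, 6), x -> h(k, k, 4), s -> cons(h(k, k, 4), h(k, k, 4)) }, so x1 -> h(k, k, 4).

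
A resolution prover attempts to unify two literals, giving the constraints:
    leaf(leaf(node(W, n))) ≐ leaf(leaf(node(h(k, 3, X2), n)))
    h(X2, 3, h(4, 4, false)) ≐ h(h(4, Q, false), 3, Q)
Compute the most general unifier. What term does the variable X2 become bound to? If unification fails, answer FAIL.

h(4, h(4, 4, false), false)

Decompose leaf/1: leaf(node(W, n)) ≐ leaf(node(h(k, 3, X2), n)).
Decompose leaf/1: node(W, n) ≐ node(h(k, 3, X2), n).
Decompose node/2: W ≐ h(k, 3, X2),  n ≐ n.
Bind W := h(k, 3, X2); no other remaining equation mentions W.
Delete trivial equation n ≐ n.
Decompose h/3: X2 ≐ h(4, Q, false),  3 ≐ 3,  h(4, 4, false) ≐ Q.
Bind X2 := h(4, Q, false); no other remaining equation mentions X2. Substituting into the earlier binding gives W := h(k, 3, h(4, Q, false)).
Delete trivial equation 3 ≐ 3.
Bind Q := h(4, 4, false). Substituting into the earlier bindings gives W := h(k, 3, h(4, h(4, 4, false), false)), X2 := h(4, h(4, 4, false), false).
MGU = { W -> h(k, 3, h(4, h(4, 4, false), false)), X2 -> h(4, h(4, 4, false), false), Q -> h(4, 4, false) }, so X2 -> h(4, h(4, 4, false), false).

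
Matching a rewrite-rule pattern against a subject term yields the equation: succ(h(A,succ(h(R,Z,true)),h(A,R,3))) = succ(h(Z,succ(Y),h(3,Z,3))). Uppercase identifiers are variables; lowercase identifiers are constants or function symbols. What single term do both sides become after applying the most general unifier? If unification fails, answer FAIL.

Decompose succ/1: h(A,succ(h(R,Z,true)),h(A,R,3)) = h(Z,succ(Y),h(3,Z,3)).
Decompose h/3: A = Z,  succ(h(R,Z,true)) = succ(Y),  h(A,R,3) = h(3,Z,3).
Bind A := Z; substituting into the one remaining equation that mentions A gives: h(Z,R,3) = h(3,Z,3).
Decompose succ/1: h(R,Z,true) = Y.
Bind Y := h(R,Z,true); no other remaining equation mentions Y.
Decompose h/3: Z = 3,  R = Z,  3 = 3.
Bind Z := 3; substituting into the one remaining equation that mentions Z gives: R = 3. Substituting into the earlier bindings gives A := 3, Y := h(R,3,true).
Bind R := 3; no other remaining equation mentions R. Substituting into the earlier binding gives Y := h(3,3,true).
Delete trivial equation 3 = 3.
Applying the MGU to either side gives succ(h(3,succ(h(3,3,true)),h(3,3,3))).

succ(h(3,succ(h(3,3,true)),h(3,3,3)))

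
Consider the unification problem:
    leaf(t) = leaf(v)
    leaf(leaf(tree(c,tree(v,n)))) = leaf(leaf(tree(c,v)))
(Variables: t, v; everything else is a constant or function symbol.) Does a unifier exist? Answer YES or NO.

Decompose leaf/1: t = v.
Bind t := v; no other remaining equation mentions t.
Decompose leaf/1: leaf(tree(c,tree(v,n))) = leaf(tree(c,v)).
Decompose leaf/1: tree(c,tree(v,n)) = tree(c,v).
Decompose tree/2: c = c,  tree(v,n) = v.
Delete trivial equation c = c.
Occurs check fails: v occurs in tree(v,n); the equation v = tree(v,n) has no finite solution.

NO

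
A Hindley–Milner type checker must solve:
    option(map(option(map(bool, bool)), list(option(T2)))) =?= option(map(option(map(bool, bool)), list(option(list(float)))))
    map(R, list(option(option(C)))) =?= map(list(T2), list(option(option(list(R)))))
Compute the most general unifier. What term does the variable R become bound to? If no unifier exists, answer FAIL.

list(list(float))

Decompose option/1: map(option(map(bool, bool)), list(option(T2))) =?= map(option(map(bool, bool)), list(option(list(float)))).
Decompose map/2: option(map(bool, bool)) =?= option(map(bool, bool)),  list(option(T2)) =?= list(option(list(float))).
Delete trivial equation option(map(bool, bool)) =?= option(map(bool, bool)).
Decompose list/1: option(T2) =?= option(list(float)).
Decompose option/1: T2 =?= list(float).
Bind T2 := list(float); substituting into the remaining equation gives: map(R, list(option(option(C)))) =?= map(list(list(float)), list(option(option(list(R))))).
Decompose map/2: R =?= list(list(float)),  list(option(option(C))) =?= list(option(option(list(R)))).
Bind R := list(list(float)); substituting into the remaining equation gives: list(option(option(C))) =?= list(option(option(list(list(list(float)))))).
Decompose list/1: option(option(C)) =?= option(option(list(list(list(float))))).
Decompose option/1: option(C) =?= option(list(list(list(float)))).
Decompose option/1: C =?= list(list(list(float))).
Bind C := list(list(list(float))).
MGU = { T2 ↦ list(float), R ↦ list(list(float)), C ↦ list(list(list(float))) }, so R ↦ list(list(float)).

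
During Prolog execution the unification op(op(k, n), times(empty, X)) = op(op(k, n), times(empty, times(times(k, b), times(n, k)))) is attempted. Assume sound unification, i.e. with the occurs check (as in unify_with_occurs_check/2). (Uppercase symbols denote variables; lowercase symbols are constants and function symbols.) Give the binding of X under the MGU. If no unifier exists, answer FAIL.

times(times(k, b), times(n, k))

Decompose op/2: op(k, n) = op(k, n),  times(empty, X) = times(empty, times(times(k, b), times(n, k))).
Delete trivial equation op(k, n) = op(k, n).
Decompose times/2: empty = empty,  X = times(times(k, b), times(n, k)).
Delete trivial equation empty = empty.
Bind X := times(times(k, b), times(n, k)).
MGU = { X -> times(times(k, b), times(n, k)) }, so X -> times(times(k, b), times(n, k)).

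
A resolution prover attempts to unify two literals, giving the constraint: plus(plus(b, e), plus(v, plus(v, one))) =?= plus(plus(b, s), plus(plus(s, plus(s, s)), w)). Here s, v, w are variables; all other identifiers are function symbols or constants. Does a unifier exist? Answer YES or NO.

YES

Decompose plus/2: plus(b, e) =?= plus(b, s),  plus(v, plus(v, one)) =?= plus(plus(s, plus(s, s)), w).
Decompose plus/2: b =?= b,  e =?= s.
Delete trivial equation b =?= b.
Bind s := e; substituting into the remaining equation gives: plus(v, plus(v, one)) =?= plus(plus(e, plus(e, e)), w).
Decompose plus/2: v =?= plus(e, plus(e, e)),  plus(v, one) =?= w.
Bind v := plus(e, plus(e, e)); substituting into the remaining equation gives: plus(plus(e, plus(e, e)), one) =?= w.
Bind w := plus(plus(e, plus(e, e)), one).
No equations remain and no clash or occurs-check failure arose, so a unifier exists.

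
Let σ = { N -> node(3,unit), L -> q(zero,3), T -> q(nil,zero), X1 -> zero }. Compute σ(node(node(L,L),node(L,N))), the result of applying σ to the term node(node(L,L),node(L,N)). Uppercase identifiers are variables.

Replace each occurrence of N with node(3,unit).
Replace each occurrence of L with q(zero,3).
Result: node(node(q(zero,3),q(zero,3)),node(q(zero,3),node(3,unit))).

node(node(q(zero,3),q(zero,3)),node(q(zero,3),node(3,unit)))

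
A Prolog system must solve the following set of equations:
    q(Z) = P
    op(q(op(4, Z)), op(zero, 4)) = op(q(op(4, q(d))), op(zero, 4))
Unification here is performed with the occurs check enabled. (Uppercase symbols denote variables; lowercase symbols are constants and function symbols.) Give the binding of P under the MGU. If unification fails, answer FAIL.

Bind P := q(Z); no other remaining equation mentions P.
Decompose op/2: q(op(4, Z)) = q(op(4, q(d))),  op(zero, 4) = op(zero, 4).
Decompose q/1: op(4, Z) = op(4, q(d)).
Decompose op/2: 4 = 4,  Z = q(d).
Delete trivial equation 4 = 4.
Bind Z := q(d); no other remaining equation mentions Z. Substituting into the earlier binding gives P := q(q(d)).
Delete trivial equation op(zero, 4) = op(zero, 4).
MGU = { P -> q(q(d)), Z -> q(d) }, so P -> q(q(d)).

q(q(d))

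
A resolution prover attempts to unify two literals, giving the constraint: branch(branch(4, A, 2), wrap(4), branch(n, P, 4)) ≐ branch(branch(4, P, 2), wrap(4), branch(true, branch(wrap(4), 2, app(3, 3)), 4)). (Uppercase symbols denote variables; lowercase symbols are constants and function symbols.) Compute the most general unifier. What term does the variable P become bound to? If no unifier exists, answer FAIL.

FAIL

Decompose branch/3: branch(4, A, 2) ≐ branch(4, P, 2),  wrap(4) ≐ wrap(4),  branch(n, P, 4) ≐ branch(true, branch(wrap(4), 2, app(3, 3)), 4).
Decompose branch/3: 4 ≐ 4,  A ≐ P,  2 ≐ 2.
Delete trivial equation 4 ≐ 4.
Bind A := P; no other remaining equation mentions A.
Delete trivial equation 2 ≐ 2.
Delete trivial equation wrap(4) ≐ wrap(4).
Decompose branch/3: n ≐ true,  P ≐ branch(wrap(4), 2, app(3, 3)),  4 ≐ 4.
Clash: constants n and true differ; no unifier exists.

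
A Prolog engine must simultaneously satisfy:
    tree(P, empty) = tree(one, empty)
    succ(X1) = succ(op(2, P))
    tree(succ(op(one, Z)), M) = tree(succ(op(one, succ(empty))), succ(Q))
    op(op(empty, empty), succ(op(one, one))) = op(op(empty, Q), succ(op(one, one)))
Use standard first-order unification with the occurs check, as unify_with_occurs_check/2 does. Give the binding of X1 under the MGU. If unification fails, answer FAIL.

Decompose tree/2: P = one,  empty = empty.
Bind P := one; substituting into the one remaining equation that mentions P gives: succ(X1) = succ(op(2, one)).
Delete trivial equation empty = empty.
Decompose succ/1: X1 = op(2, one).
Bind X1 := op(2, one); no other remaining equation mentions X1.
Decompose tree/2: succ(op(one, Z)) = succ(op(one, succ(empty))),  M = succ(Q).
Decompose succ/1: op(one, Z) = op(one, succ(empty)).
Decompose op/2: one = one,  Z = succ(empty).
Delete trivial equation one = one.
Bind Z := succ(empty); no other remaining equation mentions Z.
Bind M := succ(Q); no other remaining equation mentions M.
Decompose op/2: op(empty, empty) = op(empty, Q),  succ(op(one, one)) = succ(op(one, one)).
Decompose op/2: empty = empty,  empty = Q.
Delete trivial equation empty = empty.
Bind Q := empty; no other remaining equation mentions Q. Substituting into the earlier binding gives M := succ(empty).
Delete trivial equation succ(op(one, one)) = succ(op(one, one)).
MGU = { P = one, X1 = op(2, one), Z = succ(empty), M = succ(empty), Q = empty }, so X1 = op(2, one).

op(2, one)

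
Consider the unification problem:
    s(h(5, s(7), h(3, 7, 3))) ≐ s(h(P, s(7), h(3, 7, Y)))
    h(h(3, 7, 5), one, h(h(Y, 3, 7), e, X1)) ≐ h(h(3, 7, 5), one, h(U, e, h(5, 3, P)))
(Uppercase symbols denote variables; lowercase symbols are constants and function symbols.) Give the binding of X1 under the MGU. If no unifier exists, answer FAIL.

Decompose s/1: h(5, s(7), h(3, 7, 3)) ≐ h(P, s(7), h(3, 7, Y)).
Decompose h/3: 5 ≐ P,  s(7) ≐ s(7),  h(3, 7, 3) ≐ h(3, 7, Y).
Bind P := 5; substituting into the one remaining equation that mentions P gives: h(h(3, 7, 5), one, h(h(Y, 3, 7), e, X1)) ≐ h(h(3, 7, 5), one, h(U, e, h(5, 3, 5))).
Delete trivial equation s(7) ≐ s(7).
Decompose h/3: 3 ≐ 3,  7 ≐ 7,  3 ≐ Y.
Delete trivial equation 3 ≐ 3.
Delete trivial equation 7 ≐ 7.
Bind Y := 3; substituting into the remaining equation gives: h(h(3, 7, 5), one, h(h(3, 3, 7), e, X1)) ≐ h(h(3, 7, 5), one, h(U, e, h(5, 3, 5))).
Decompose h/3: h(3, 7, 5) ≐ h(3, 7, 5),  one ≐ one,  h(h(3, 3, 7), e, X1) ≐ h(U, e, h(5, 3, 5)).
Delete trivial equation h(3, 7, 5) ≐ h(3, 7, 5).
Delete trivial equation one ≐ one.
Decompose h/3: h(3, 3, 7) ≐ U,  e ≐ e,  X1 ≐ h(5, 3, 5).
Bind U := h(3, 3, 7); no other remaining equation mentions U.
Delete trivial equation e ≐ e.
Bind X1 := h(5, 3, 5).
MGU = { P ↦ 5, Y ↦ 3, U ↦ h(3, 3, 7), X1 ↦ h(5, 3, 5) }, so X1 ↦ h(5, 3, 5).

h(5, 3, 5)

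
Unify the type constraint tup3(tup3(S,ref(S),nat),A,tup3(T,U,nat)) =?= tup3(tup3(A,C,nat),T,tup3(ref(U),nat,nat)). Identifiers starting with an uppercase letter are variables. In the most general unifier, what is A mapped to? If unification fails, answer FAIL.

Decompose tup3/3: tup3(S,ref(S),nat) =?= tup3(A,C,nat),  A =?= T,  tup3(T,U,nat) =?= tup3(ref(U),nat,nat).
Decompose tup3/3: S =?= A,  ref(S) =?= C,  nat =?= nat.
Bind S := A; substituting into the one remaining equation that mentions S gives: ref(A) =?= C.
Bind C := ref(A); no other remaining equation mentions C.
Delete trivial equation nat =?= nat.
Bind A := T; no other remaining equation mentions A. Substituting into the earlier bindings gives S := T, C := ref(T).
Decompose tup3/3: T =?= ref(U),  U =?= nat,  nat =?= nat.
Bind T := ref(U); no other remaining equation mentions T. Substituting into the earlier bindings gives S := ref(U), C := ref(ref(U)), A := ref(U).
Bind U := nat; no other remaining equation mentions U. Substituting into the earlier bindings gives S := ref(nat), C := ref(ref(nat)), A := ref(nat), T := ref(nat).
Delete trivial equation nat =?= nat.
MGU = { S ↦ ref(nat), C ↦ ref(ref(nat)), A ↦ ref(nat), T ↦ ref(nat), U ↦ nat }, so A ↦ ref(nat).

ref(nat)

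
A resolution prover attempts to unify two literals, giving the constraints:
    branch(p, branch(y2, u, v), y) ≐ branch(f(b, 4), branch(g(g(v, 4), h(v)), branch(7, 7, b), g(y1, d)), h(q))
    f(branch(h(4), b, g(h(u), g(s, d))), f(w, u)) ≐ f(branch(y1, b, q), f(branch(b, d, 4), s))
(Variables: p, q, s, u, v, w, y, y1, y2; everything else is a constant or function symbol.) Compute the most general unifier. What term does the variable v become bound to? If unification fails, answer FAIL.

g(h(4), d)

Decompose branch/3: p ≐ f(b, 4),  branch(y2, u, v) ≐ branch(g(g(v, 4), h(v)), branch(7, 7, b), g(y1, d)),  y ≐ h(q).
Bind p := f(b, 4); no other remaining equation mentions p.
Decompose branch/3: y2 ≐ g(g(v, 4), h(v)),  u ≐ branch(7, 7, b),  v ≐ g(y1, d).
Bind y2 := g(g(v, 4), h(v)); no other remaining equation mentions y2.
Bind u := branch(7, 7, b); substituting into the one remaining equation that mentions u gives: f(branch(h(4), b, g(h(branch(7, 7, b)), g(s, d))), f(w, branch(7, 7, b))) ≐ f(branch(y1, b, q), f(branch(b, d, 4), s)).
Bind v := g(y1, d); no other remaining equation mentions v. Substituting into the earlier binding gives y2 := g(g(g(y1, d), 4), h(g(y1, d))).
Bind y := h(q); no other remaining equation mentions y.
Decompose f/2: branch(h(4), b, g(h(branch(7, 7, b)), g(s, d))) ≐ branch(y1, b, q),  f(w, branch(7, 7, b)) ≐ f(branch(b, d, 4), s).
Decompose branch/3: h(4) ≐ y1,  b ≐ b,  g(h(branch(7, 7, b)), g(s, d)) ≐ q.
Bind y1 := h(4); no other remaining equation mentions y1. Substituting into the earlier bindings gives y2 := g(g(g(h(4), d), 4), h(g(h(4), d))), v := g(h(4), d).
Delete trivial equation b ≐ b.
Bind q := g(h(branch(7, 7, b)), g(s, d)); no other remaining equation mentions q. Substituting into the earlier binding gives y := h(g(h(branch(7, 7, b)), g(s, d))).
Decompose f/2: w ≐ branch(b, d, 4),  branch(7, 7, b) ≐ s.
Bind w := branch(b, d, 4); no other remaining equation mentions w.
Bind s := branch(7, 7, b). Substituting into the earlier bindings gives y := h(g(h(branch(7, 7, b)), g(branch(7, 7, b), d))), q := g(h(branch(7, 7, b)), g(branch(7, 7, b), d)).
MGU = { p ↦ f(b, 4), y2 ↦ g(g(g(h(4), d), 4), h(g(h(4), d))), u ↦ branch(7, 7, b), v ↦ g(h(4), d), y ↦ h(g(h(branch(7, 7, b)), g(branch(7, 7, b), d))), y1 ↦ h(4), q ↦ g(h(branch(7, 7, b)), g(branch(7, 7, b), d)), w ↦ branch(b, d, 4), s ↦ branch(7, 7, b) }, so v ↦ g(h(4), d).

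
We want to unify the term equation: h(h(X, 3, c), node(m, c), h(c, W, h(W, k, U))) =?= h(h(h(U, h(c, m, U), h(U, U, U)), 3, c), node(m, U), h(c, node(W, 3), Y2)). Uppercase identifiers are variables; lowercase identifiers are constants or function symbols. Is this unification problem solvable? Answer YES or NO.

NO

Decompose h/3: h(X, 3, c) =?= h(h(U, h(c, m, U), h(U, U, U)), 3, c),  node(m, c) =?= node(m, U),  h(c, W, h(W, k, U)) =?= h(c, node(W, 3), Y2).
Decompose h/3: X =?= h(U, h(c, m, U), h(U, U, U)),  3 =?= 3,  c =?= c.
Bind X := h(U, h(c, m, U), h(U, U, U)); no other remaining equation mentions X.
Delete trivial equation 3 =?= 3.
Delete trivial equation c =?= c.
Decompose node/2: m =?= m,  c =?= U.
Delete trivial equation m =?= m.
Bind U := c; substituting into the remaining equation gives: h(c, W, h(W, k, c)) =?= h(c, node(W, 3), Y2). Substituting into the earlier binding gives X := h(c, h(c, m, c), h(c, c, c)).
Decompose h/3: c =?= c,  W =?= node(W, 3),  h(W, k, c) =?= Y2.
Delete trivial equation c =?= c.
Occurs check fails: W occurs in node(W, 3); the equation W =?= node(W, 3) has no finite solution.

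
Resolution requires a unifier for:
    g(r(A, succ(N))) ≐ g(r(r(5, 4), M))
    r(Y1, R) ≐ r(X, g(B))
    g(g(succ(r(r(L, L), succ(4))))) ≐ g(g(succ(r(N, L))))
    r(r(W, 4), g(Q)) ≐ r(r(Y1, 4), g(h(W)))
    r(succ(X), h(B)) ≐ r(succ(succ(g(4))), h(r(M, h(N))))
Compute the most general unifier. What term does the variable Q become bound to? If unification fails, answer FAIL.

Decompose g/1: r(A, succ(N)) ≐ r(r(5, 4), M).
Decompose r/2: A ≐ r(5, 4),  succ(N) ≐ M.
Bind A := r(5, 4); no other remaining equation mentions A.
Bind M := succ(N); substituting into the one remaining equation that mentions M gives: r(succ(X), h(B)) ≐ r(succ(succ(g(4))), h(r(succ(N), h(N)))).
Decompose r/2: Y1 ≐ X,  R ≐ g(B).
Bind Y1 := X; substituting into the one remaining equation that mentions Y1 gives: r(r(W, 4), g(Q)) ≐ r(r(X, 4), g(h(W))).
Bind R := g(B); no other remaining equation mentions R.
Decompose g/1: g(succ(r(r(L, L), succ(4)))) ≐ g(succ(r(N, L))).
Decompose g/1: succ(r(r(L, L), succ(4))) ≐ succ(r(N, L)).
Decompose succ/1: r(r(L, L), succ(4)) ≐ r(N, L).
Decompose r/2: r(L, L) ≐ N,  succ(4) ≐ L.
Bind N := r(L, L); substituting into the one remaining equation that mentions N gives: r(succ(X), h(B)) ≐ r(succ(succ(g(4))), h(r(succ(r(L, L)), h(r(L, L))))). Substituting into the earlier binding gives M := succ(r(L, L)).
Bind L := succ(4); substituting into the one remaining equation that mentions L gives: r(succ(X), h(B)) ≐ r(succ(succ(g(4))), h(r(succ(r(succ(4), succ(4))), h(r(succ(4), succ(4)))))). Substituting into the earlier bindings gives M := succ(r(succ(4), succ(4))), N := r(succ(4), succ(4)).
Decompose r/2: r(W, 4) ≐ r(X, 4),  g(Q) ≐ g(h(W)).
Decompose r/2: W ≐ X,  4 ≐ 4.
Bind W := X; substituting into the one remaining equation that mentions W gives: g(Q) ≐ g(h(X)).
Delete trivial equation 4 ≐ 4.
Decompose g/1: Q ≐ h(X).
Bind Q := h(X); no other remaining equation mentions Q.
Decompose r/2: succ(X) ≐ succ(succ(g(4))),  h(B) ≐ h(r(succ(r(succ(4), succ(4))), h(r(succ(4), succ(4))))).
Decompose succ/1: X ≐ succ(g(4)).
Bind X := succ(g(4)); no other remaining equation mentions X. Substituting into the earlier bindings gives Y1 := succ(g(4)), W := succ(g(4)), Q := h(succ(g(4))).
Decompose h/1: B ≐ r(succ(r(succ(4), succ(4))), h(r(succ(4), succ(4)))).
Bind B := r(succ(r(succ(4), succ(4))), h(r(succ(4), succ(4)))). Substituting into the earlier binding gives R := g(r(succ(r(succ(4), succ(4))), h(r(succ(4), succ(4))))).
MGU = { A ↦ r(5, 4), M ↦ succ(r(succ(4), succ(4))), Y1 ↦ succ(g(4)), R ↦ g(r(succ(r(succ(4), succ(4))), h(r(succ(4), succ(4))))), N ↦ r(succ(4), succ(4)), L ↦ succ(4), W ↦ succ(g(4)), Q ↦ h(succ(g(4))), X ↦ succ(g(4)), B ↦ r(succ(r(succ(4), succ(4))), h(r(succ(4), succ(4)))) }, so Q ↦ h(succ(g(4))).

h(succ(g(4)))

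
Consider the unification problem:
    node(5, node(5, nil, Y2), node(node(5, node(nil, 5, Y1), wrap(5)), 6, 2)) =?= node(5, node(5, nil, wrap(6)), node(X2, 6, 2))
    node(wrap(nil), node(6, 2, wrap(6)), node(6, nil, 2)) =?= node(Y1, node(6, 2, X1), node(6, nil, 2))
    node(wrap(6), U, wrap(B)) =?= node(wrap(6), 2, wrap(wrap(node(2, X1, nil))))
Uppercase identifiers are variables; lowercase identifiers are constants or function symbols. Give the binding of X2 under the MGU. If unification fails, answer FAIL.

Decompose node/3: 5 =?= 5,  node(5, nil, Y2) =?= node(5, nil, wrap(6)),  node(node(5, node(nil, 5, Y1), wrap(5)), 6, 2) =?= node(X2, 6, 2).
Delete trivial equation 5 =?= 5.
Decompose node/3: 5 =?= 5,  nil =?= nil,  Y2 =?= wrap(6).
Delete trivial equation 5 =?= 5.
Delete trivial equation nil =?= nil.
Bind Y2 := wrap(6); no other remaining equation mentions Y2.
Decompose node/3: node(5, node(nil, 5, Y1), wrap(5)) =?= X2,  6 =?= 6,  2 =?= 2.
Bind X2 := node(5, node(nil, 5, Y1), wrap(5)); no other remaining equation mentions X2.
Delete trivial equation 6 =?= 6.
Delete trivial equation 2 =?= 2.
Decompose node/3: wrap(nil) =?= Y1,  node(6, 2, wrap(6)) =?= node(6, 2, X1),  node(6, nil, 2) =?= node(6, nil, 2).
Bind Y1 := wrap(nil); no other remaining equation mentions Y1. Substituting into the earlier binding gives X2 := node(5, node(nil, 5, wrap(nil)), wrap(5)).
Decompose node/3: 6 =?= 6,  2 =?= 2,  wrap(6) =?= X1.
Delete trivial equation 6 =?= 6.
Delete trivial equation 2 =?= 2.
Bind X1 := wrap(6); substituting into the one remaining equation that mentions X1 gives: node(wrap(6), U, wrap(B)) =?= node(wrap(6), 2, wrap(wrap(node(2, wrap(6), nil)))).
Delete trivial equation node(6, nil, 2) =?= node(6, nil, 2).
Decompose node/3: wrap(6) =?= wrap(6),  U =?= 2,  wrap(B) =?= wrap(wrap(node(2, wrap(6), nil))).
Delete trivial equation wrap(6) =?= wrap(6).
Bind U := 2; no other remaining equation mentions U.
Decompose wrap/1: B =?= wrap(node(2, wrap(6), nil)).
Bind B := wrap(node(2, wrap(6), nil)).
MGU = { Y2 := wrap(6), X2 := node(5, node(nil, 5, wrap(nil)), wrap(5)), Y1 := wrap(nil), X1 := wrap(6), U := 2, B := wrap(node(2, wrap(6), nil)) }, so X2 := node(5, node(nil, 5, wrap(nil)), wrap(5)).

node(5, node(nil, 5, wrap(nil)), wrap(5))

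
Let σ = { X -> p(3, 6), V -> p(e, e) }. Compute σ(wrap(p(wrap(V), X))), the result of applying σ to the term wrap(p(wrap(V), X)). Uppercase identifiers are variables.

wrap(p(wrap(p(e, e)), p(3, 6)))

Replace each occurrence of X with p(3, 6).
Replace each occurrence of V with p(e, e).
Result: wrap(p(wrap(p(e, e)), p(3, 6))).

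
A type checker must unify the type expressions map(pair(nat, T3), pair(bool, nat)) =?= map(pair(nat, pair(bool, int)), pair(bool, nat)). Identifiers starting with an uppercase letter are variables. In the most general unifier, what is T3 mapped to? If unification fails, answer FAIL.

Decompose map/2: pair(nat, T3) =?= pair(nat, pair(bool, int)),  pair(bool, nat) =?= pair(bool, nat).
Decompose pair/2: nat =?= nat,  T3 =?= pair(bool, int).
Delete trivial equation nat =?= nat.
Bind T3 := pair(bool, int); no other remaining equation mentions T3.
Delete trivial equation pair(bool, nat) =?= pair(bool, nat).
MGU = { T3 -> pair(bool, int) }, so T3 -> pair(bool, int).

pair(bool, int)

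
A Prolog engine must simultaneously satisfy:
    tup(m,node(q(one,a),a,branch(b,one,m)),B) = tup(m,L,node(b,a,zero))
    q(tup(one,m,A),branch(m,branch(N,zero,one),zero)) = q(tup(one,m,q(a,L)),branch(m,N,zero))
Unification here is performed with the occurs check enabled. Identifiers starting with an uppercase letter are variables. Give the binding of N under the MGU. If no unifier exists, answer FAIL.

FAIL

Decompose tup/3: m = m,  node(q(one,a),a,branch(b,one,m)) = L,  B = node(b,a,zero).
Delete trivial equation m = m.
Bind L := node(q(one,a),a,branch(b,one,m)); substituting into the one remaining equation that mentions L gives: q(tup(one,m,A),branch(m,branch(N,zero,one),zero)) = q(tup(one,m,q(a,node(q(one,a),a,branch(b,one,m)))),branch(m,N,zero)).
Bind B := node(b,a,zero); no other remaining equation mentions B.
Decompose q/2: tup(one,m,A) = tup(one,m,q(a,node(q(one,a),a,branch(b,one,m)))),  branch(m,branch(N,zero,one),zero) = branch(m,N,zero).
Decompose tup/3: one = one,  m = m,  A = q(a,node(q(one,a),a,branch(b,one,m))).
Delete trivial equation one = one.
Delete trivial equation m = m.
Bind A := q(a,node(q(one,a),a,branch(b,one,m))); no other remaining equation mentions A.
Decompose branch/3: m = m,  branch(N,zero,one) = N,  zero = zero.
Delete trivial equation m = m.
Occurs check fails: N occurs in branch(N,zero,one); the equation N = branch(N,zero,one) has no finite solution.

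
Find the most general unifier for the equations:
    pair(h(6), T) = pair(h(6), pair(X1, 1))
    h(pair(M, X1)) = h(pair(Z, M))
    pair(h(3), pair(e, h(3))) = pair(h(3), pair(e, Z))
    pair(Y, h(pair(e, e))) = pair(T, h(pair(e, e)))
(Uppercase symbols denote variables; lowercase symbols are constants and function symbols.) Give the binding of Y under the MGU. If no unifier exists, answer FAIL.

pair(h(3), 1)

Decompose pair/2: h(6) = h(6),  T = pair(X1, 1).
Delete trivial equation h(6) = h(6).
Bind T := pair(X1, 1); substituting into the one remaining equation that mentions T gives: pair(Y, h(pair(e, e))) = pair(pair(X1, 1), h(pair(e, e))).
Decompose h/1: pair(M, X1) = pair(Z, M).
Decompose pair/2: M = Z,  X1 = M.
Bind M := Z; substituting into the one remaining equation that mentions M gives: X1 = Z.
Bind X1 := Z; substituting into the one remaining equation that mentions X1 gives: pair(Y, h(pair(e, e))) = pair(pair(Z, 1), h(pair(e, e))). Substituting into the earlier binding gives T := pair(Z, 1).
Decompose pair/2: h(3) = h(3),  pair(e, h(3)) = pair(e, Z).
Delete trivial equation h(3) = h(3).
Decompose pair/2: e = e,  h(3) = Z.
Delete trivial equation e = e.
Bind Z := h(3); substituting into the remaining equation gives: pair(Y, h(pair(e, e))) = pair(pair(h(3), 1), h(pair(e, e))). Substituting into the earlier bindings gives T := pair(h(3), 1), M := h(3), X1 := h(3).
Decompose pair/2: Y = pair(h(3), 1),  h(pair(e, e)) = h(pair(e, e)).
Bind Y := pair(h(3), 1); no other remaining equation mentions Y.
Delete trivial equation h(pair(e, e)) = h(pair(e, e)).
MGU = { T := pair(h(3), 1), M := h(3), X1 := h(3), Z := h(3), Y := pair(h(3), 1) }, so Y := pair(h(3), 1).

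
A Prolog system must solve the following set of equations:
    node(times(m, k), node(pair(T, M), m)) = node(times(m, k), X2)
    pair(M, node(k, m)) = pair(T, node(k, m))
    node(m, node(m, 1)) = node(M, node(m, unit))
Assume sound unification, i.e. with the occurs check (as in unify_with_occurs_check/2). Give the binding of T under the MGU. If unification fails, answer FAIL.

Decompose node/2: times(m, k) = times(m, k),  node(pair(T, M), m) = X2.
Delete trivial equation times(m, k) = times(m, k).
Bind X2 := node(pair(T, M), m); no other remaining equation mentions X2.
Decompose pair/2: M = T,  node(k, m) = node(k, m).
Bind M := T; substituting into the one remaining equation that mentions M gives: node(m, node(m, 1)) = node(T, node(m, unit)). Substituting into the earlier binding gives X2 := node(pair(T, T), m).
Delete trivial equation node(k, m) = node(k, m).
Decompose node/2: m = T,  node(m, 1) = node(m, unit).
Bind T := m; no other remaining equation mentions T. Substituting into the earlier bindings gives X2 := node(pair(m, m), m), M := m.
Decompose node/2: m = m,  1 = unit.
Delete trivial equation m = m.
Clash: constants 1 and unit differ; no unifier exists.

FAIL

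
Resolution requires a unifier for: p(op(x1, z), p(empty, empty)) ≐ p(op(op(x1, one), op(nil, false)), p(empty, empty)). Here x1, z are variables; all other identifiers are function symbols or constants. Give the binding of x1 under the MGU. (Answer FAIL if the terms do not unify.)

FAIL

Decompose p/2: op(x1, z) ≐ op(op(x1, one), op(nil, false)),  p(empty, empty) ≐ p(empty, empty).
Decompose op/2: x1 ≐ op(x1, one),  z ≐ op(nil, false).
Occurs check fails: x1 occurs in op(x1, one); the equation x1 ≐ op(x1, one) has no finite solution.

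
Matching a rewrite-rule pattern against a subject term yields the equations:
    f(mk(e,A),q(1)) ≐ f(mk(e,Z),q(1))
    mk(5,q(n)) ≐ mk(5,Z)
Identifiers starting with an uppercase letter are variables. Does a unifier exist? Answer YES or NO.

YES

Decompose f/2: mk(e,A) ≐ mk(e,Z),  q(1) ≐ q(1).
Decompose mk/2: e ≐ e,  A ≐ Z.
Delete trivial equation e ≐ e.
Bind A := Z; no other remaining equation mentions A.
Delete trivial equation q(1) ≐ q(1).
Decompose mk/2: 5 ≐ 5,  q(n) ≐ Z.
Delete trivial equation 5 ≐ 5.
Bind Z := q(n). Substituting into the earlier binding gives A := q(n).
No equations remain and no clash or occurs-check failure arose, so a unifier exists.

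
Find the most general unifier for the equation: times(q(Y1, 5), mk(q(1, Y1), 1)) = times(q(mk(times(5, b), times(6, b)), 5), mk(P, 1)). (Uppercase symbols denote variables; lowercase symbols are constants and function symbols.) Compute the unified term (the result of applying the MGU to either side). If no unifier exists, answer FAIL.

Decompose times/2: q(Y1, 5) = q(mk(times(5, b), times(6, b)), 5),  mk(q(1, Y1), 1) = mk(P, 1).
Decompose q/2: Y1 = mk(times(5, b), times(6, b)),  5 = 5.
Bind Y1 := mk(times(5, b), times(6, b)); substituting into the one remaining equation that mentions Y1 gives: mk(q(1, mk(times(5, b), times(6, b))), 1) = mk(P, 1).
Delete trivial equation 5 = 5.
Decompose mk/2: q(1, mk(times(5, b), times(6, b))) = P,  1 = 1.
Bind P := q(1, mk(times(5, b), times(6, b))); no other remaining equation mentions P.
Delete trivial equation 1 = 1.
Applying the MGU to either side gives times(q(mk(times(5, b), times(6, b)), 5), mk(q(1, mk(times(5, b), times(6, b))), 1)).

times(q(mk(times(5, b), times(6, b)), 5), mk(q(1, mk(times(5, b), times(6, b))), 1))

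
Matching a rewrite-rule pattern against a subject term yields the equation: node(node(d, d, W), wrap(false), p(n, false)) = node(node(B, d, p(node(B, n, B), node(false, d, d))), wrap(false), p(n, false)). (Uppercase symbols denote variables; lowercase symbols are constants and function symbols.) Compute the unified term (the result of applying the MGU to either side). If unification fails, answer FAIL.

Decompose node/3: node(d, d, W) = node(B, d, p(node(B, n, B), node(false, d, d))),  wrap(false) = wrap(false),  p(n, false) = p(n, false).
Decompose node/3: d = B,  d = d,  W = p(node(B, n, B), node(false, d, d)).
Bind B := d; substituting into the one remaining equation that mentions B gives: W = p(node(d, n, d), node(false, d, d)).
Delete trivial equation d = d.
Bind W := p(node(d, n, d), node(false, d, d)); no other remaining equation mentions W.
Delete trivial equation wrap(false) = wrap(false).
Delete trivial equation p(n, false) = p(n, false).
Applying the MGU to either side gives node(node(d, d, p(node(d, n, d), node(false, d, d))), wrap(false), p(n, false)).

node(node(d, d, p(node(d, n, d), node(false, d, d))), wrap(false), p(n, false))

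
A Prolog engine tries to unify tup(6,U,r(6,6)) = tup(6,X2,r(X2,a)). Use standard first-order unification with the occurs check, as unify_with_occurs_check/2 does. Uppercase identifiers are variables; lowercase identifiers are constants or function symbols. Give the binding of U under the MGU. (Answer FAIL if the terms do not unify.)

Decompose tup/3: 6 = 6,  U = X2,  r(6,6) = r(X2,a).
Delete trivial equation 6 = 6.
Bind U := X2; no other remaining equation mentions U.
Decompose r/2: 6 = X2,  6 = a.
Bind X2 := 6; no other remaining equation mentions X2. Substituting into the earlier binding gives U := 6.
Clash: constants 6 and a differ; no unifier exists.

FAIL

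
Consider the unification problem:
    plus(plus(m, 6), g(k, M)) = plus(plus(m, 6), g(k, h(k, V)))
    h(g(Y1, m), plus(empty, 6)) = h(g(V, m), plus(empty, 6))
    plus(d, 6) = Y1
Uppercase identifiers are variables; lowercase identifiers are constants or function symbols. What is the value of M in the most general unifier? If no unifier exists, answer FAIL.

h(k, plus(d, 6))

Decompose plus/2: plus(m, 6) = plus(m, 6),  g(k, M) = g(k, h(k, V)).
Delete trivial equation plus(m, 6) = plus(m, 6).
Decompose g/2: k = k,  M = h(k, V).
Delete trivial equation k = k.
Bind M := h(k, V); no other remaining equation mentions M.
Decompose h/2: g(Y1, m) = g(V, m),  plus(empty, 6) = plus(empty, 6).
Decompose g/2: Y1 = V,  m = m.
Bind Y1 := V; substituting into the one remaining equation that mentions Y1 gives: plus(d, 6) = V.
Delete trivial equation m = m.
Delete trivial equation plus(empty, 6) = plus(empty, 6).
Bind V := plus(d, 6). Substituting into the earlier bindings gives M := h(k, plus(d, 6)), Y1 := plus(d, 6).
MGU = { M -> h(k, plus(d, 6)), Y1 -> plus(d, 6), V -> plus(d, 6) }, so M -> h(k, plus(d, 6)).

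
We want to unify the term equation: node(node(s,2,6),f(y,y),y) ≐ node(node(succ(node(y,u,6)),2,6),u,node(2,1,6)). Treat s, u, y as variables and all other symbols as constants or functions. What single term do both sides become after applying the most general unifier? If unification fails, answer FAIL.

node(node(succ(node(node(2,1,6),f(node(2,1,6),node(2,1,6)),6)),2,6),f(node(2,1,6),node(2,1,6)),node(2,1,6))

Decompose node/3: node(s,2,6) ≐ node(succ(node(y,u,6)),2,6),  f(y,y) ≐ u,  y ≐ node(2,1,6).
Decompose node/3: s ≐ succ(node(y,u,6)),  2 ≐ 2,  6 ≐ 6.
Bind s := succ(node(y,u,6)); no other remaining equation mentions s.
Delete trivial equation 2 ≐ 2.
Delete trivial equation 6 ≐ 6.
Bind u := f(y,y); no other remaining equation mentions u. Substituting into the earlier binding gives s := succ(node(y,f(y,y),6)).
Bind y := node(2,1,6). Substituting into the earlier bindings gives s := succ(node(node(2,1,6),f(node(2,1,6),node(2,1,6)),6)), u := f(node(2,1,6),node(2,1,6)).
Applying the MGU to either side gives node(node(succ(node(node(2,1,6),f(node(2,1,6),node(2,1,6)),6)),2,6),f(node(2,1,6),node(2,1,6)),node(2,1,6)).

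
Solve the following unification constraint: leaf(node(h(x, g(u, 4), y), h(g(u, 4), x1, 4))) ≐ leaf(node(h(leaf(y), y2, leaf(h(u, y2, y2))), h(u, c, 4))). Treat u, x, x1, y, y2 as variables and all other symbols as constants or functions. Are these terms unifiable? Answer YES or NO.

NO

Decompose leaf/1: node(h(x, g(u, 4), y), h(g(u, 4), x1, 4)) ≐ node(h(leaf(y), y2, leaf(h(u, y2, y2))), h(u, c, 4)).
Decompose node/2: h(x, g(u, 4), y) ≐ h(leaf(y), y2, leaf(h(u, y2, y2))),  h(g(u, 4), x1, 4) ≐ h(u, c, 4).
Decompose h/3: x ≐ leaf(y),  g(u, 4) ≐ y2,  y ≐ leaf(h(u, y2, y2)).
Bind x := leaf(y); no other remaining equation mentions x.
Bind y2 := g(u, 4); substituting into the one remaining equation that mentions y2 gives: y ≐ leaf(h(u, g(u, 4), g(u, 4))).
Bind y := leaf(h(u, g(u, 4), g(u, 4))); no other remaining equation mentions y. Substituting into the earlier binding gives x := leaf(leaf(h(u, g(u, 4), g(u, 4)))).
Decompose h/3: g(u, 4) ≐ u,  x1 ≐ c,  4 ≐ 4.
Occurs check fails: u occurs in g(u, 4); the equation u ≐ g(u, 4) has no finite solution.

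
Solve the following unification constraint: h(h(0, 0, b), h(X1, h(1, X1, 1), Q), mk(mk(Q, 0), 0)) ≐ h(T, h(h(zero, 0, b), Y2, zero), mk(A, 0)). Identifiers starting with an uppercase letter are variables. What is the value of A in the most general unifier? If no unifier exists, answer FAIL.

mk(zero, 0)

Decompose h/3: h(0, 0, b) ≐ T,  h(X1, h(1, X1, 1), Q) ≐ h(h(zero, 0, b), Y2, zero),  mk(mk(Q, 0), 0) ≐ mk(A, 0).
Bind T := h(0, 0, b); no other remaining equation mentions T.
Decompose h/3: X1 ≐ h(zero, 0, b),  h(1, X1, 1) ≐ Y2,  Q ≐ zero.
Bind X1 := h(zero, 0, b); substituting into the one remaining equation that mentions X1 gives: h(1, h(zero, 0, b), 1) ≐ Y2.
Bind Y2 := h(1, h(zero, 0, b), 1); no other remaining equation mentions Y2.
Bind Q := zero; substituting into the remaining equation gives: mk(mk(zero, 0), 0) ≐ mk(A, 0).
Decompose mk/2: mk(zero, 0) ≐ A,  0 ≐ 0.
Bind A := mk(zero, 0); no other remaining equation mentions A.
Delete trivial equation 0 ≐ 0.
MGU = { T ↦ h(0, 0, b), X1 ↦ h(zero, 0, b), Y2 ↦ h(1, h(zero, 0, b), 1), Q ↦ zero, A ↦ mk(zero, 0) }, so A ↦ mk(zero, 0).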